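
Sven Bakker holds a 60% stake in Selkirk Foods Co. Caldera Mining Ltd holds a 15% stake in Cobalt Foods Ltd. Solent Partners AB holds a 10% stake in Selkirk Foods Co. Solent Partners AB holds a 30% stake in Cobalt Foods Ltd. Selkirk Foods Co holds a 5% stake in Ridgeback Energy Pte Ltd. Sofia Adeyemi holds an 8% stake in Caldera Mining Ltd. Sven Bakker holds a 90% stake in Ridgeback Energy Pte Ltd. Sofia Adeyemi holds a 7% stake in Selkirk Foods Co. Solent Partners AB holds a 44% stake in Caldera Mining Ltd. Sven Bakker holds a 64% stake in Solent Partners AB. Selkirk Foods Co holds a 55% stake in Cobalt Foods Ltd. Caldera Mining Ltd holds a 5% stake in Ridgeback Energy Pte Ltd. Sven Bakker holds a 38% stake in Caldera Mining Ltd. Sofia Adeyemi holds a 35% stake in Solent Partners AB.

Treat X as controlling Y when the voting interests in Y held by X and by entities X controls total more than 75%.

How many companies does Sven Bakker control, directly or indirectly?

1

Sven holds 90% of Ridgeback, so Sven controls Ridgeback.
No other company's threshold is met.
Sven controls 1 company.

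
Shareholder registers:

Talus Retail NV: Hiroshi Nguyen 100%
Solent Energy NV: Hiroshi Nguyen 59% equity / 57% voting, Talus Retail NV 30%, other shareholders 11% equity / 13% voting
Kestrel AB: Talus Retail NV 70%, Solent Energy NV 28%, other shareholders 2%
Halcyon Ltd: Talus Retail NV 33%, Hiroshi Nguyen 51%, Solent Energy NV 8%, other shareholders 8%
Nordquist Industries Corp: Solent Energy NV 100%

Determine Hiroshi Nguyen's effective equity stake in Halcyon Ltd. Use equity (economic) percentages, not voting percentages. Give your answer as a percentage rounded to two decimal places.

91.12%

Hiroshi reaches Halcyon along 4 paths.
Via Talus: 100% × 33% = 33%.
Direct stake: 51% = 51%.
Via Solent: 59% × 8% = 4.72%.
Via Talus → Solent: 100% × 30% × 8% = 2.4%.
Total: 33% + 51% + 4.72% + 2.4% = 91.12%.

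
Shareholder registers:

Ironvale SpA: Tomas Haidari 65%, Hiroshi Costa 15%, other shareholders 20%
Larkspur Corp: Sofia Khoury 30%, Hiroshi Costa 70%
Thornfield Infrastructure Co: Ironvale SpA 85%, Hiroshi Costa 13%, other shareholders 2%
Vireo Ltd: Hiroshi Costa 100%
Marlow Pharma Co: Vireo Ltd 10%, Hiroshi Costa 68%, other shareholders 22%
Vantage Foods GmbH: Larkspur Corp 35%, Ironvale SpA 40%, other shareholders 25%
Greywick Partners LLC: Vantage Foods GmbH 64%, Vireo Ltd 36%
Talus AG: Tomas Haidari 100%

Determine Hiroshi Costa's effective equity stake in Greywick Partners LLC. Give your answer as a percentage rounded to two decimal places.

55.52%

Hiroshi reaches Greywick along 3 paths.
Via Larkspur → Vantage: 70% × 35% × 64% = 15.68%.
Via Ironvale → Vantage: 15% × 40% × 64% = 3.84%.
Via Vireo: 100% × 36% = 36%.
Total: 15.68% + 3.84% + 36% = 55.52%.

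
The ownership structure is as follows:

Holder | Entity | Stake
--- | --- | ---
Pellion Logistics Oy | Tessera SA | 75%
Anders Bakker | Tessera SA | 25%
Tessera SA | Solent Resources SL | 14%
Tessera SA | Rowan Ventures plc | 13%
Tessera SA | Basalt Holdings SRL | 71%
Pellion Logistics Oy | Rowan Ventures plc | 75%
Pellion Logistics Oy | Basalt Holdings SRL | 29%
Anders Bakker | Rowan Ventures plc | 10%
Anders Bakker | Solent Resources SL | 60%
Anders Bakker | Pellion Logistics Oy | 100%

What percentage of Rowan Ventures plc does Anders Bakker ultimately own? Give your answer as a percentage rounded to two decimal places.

Anders reaches Rowan along 4 paths.
Via Pellion: 100% × 75% = 75%.
Via Tessera: 25% × 13% = 3.25%.
Via Pellion → Tessera: 100% × 75% × 13% = 9.75%.
Direct stake: 10% = 10%.
Total: 75% + 3.25% + 9.75% + 10% = 98%.
Rounded: 98.00%.

98.00%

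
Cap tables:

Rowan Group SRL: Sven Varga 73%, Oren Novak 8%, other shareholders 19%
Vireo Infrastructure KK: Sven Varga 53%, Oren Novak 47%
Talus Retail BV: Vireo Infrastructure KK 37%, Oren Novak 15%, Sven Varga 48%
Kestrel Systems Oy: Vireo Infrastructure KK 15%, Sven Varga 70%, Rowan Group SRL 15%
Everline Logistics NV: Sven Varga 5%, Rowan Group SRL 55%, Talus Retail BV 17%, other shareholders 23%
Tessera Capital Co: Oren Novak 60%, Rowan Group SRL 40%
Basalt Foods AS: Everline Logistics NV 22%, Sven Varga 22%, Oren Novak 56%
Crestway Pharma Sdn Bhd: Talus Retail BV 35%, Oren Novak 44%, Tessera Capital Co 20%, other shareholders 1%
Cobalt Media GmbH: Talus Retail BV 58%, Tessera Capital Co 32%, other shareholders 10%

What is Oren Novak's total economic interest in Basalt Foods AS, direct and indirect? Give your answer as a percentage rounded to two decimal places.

Oren reaches Basalt along 4 paths.
Via Rowan → Everline: 8% × 55% × 22% = 0.968%.
Via Vireo → Talus → Everline: 47% × 37% × 17% × 22% = 0.650386%.
Via Talus → Everline: 15% × 17% × 22% = 0.561%.
Direct stake: 56% = 56%.
Total: 0.968% + 0.650386% + 0.561% + 56% = 58.179386%.
Rounded: 58.18%.

58.18%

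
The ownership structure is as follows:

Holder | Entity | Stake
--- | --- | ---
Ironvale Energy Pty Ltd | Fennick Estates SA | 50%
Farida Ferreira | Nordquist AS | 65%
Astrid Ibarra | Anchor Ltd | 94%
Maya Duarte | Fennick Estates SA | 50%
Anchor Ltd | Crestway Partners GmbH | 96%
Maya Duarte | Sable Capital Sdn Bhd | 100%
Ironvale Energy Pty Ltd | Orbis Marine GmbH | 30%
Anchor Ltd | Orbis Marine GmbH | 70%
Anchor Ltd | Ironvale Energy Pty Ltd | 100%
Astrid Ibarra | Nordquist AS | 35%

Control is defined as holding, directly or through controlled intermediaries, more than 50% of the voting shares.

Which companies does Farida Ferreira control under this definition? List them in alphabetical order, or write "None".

Farida holds 65% of Nordquist, so Farida controls Nordquist.
No other company's threshold is met.

Nordquist AS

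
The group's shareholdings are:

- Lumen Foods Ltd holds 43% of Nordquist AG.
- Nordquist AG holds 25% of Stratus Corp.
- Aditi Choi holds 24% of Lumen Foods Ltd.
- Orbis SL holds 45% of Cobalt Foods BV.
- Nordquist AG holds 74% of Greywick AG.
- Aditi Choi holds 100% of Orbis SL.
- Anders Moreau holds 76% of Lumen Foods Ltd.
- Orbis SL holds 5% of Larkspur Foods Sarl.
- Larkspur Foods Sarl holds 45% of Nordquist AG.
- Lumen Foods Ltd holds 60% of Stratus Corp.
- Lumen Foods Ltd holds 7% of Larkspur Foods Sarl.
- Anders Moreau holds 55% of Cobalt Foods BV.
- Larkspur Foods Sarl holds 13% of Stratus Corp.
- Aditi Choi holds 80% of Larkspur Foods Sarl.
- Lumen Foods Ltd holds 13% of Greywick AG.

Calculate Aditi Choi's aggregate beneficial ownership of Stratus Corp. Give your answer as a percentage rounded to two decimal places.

Aditi reaches Stratus along 8 paths.
Via Orbis → Larkspur → Nordquist: 100% × 5% × 45% × 25% = 0.5625%.
Via Larkspur → Nordquist: 80% × 45% × 25% = 9%.
Via Lumen → Larkspur → Nordquist: 24% × 7% × 45% × 25% = 0.189%.
Via Lumen → Nordquist: 24% × 43% × 25% = 2.58%.
Via Lumen: 24% × 60% = 14.4%.
Via Orbis → Larkspur: 100% × 5% × 13% = 0.65%.
Via Larkspur: 80% × 13% = 10.4%.
Via Lumen → Larkspur: 24% × 7% × 13% = 0.2184%.
Total: 0.5625% + 9% + 0.189% + 2.58% + 14.4% + 0.65% + 10.4% + 0.2184% = 37.9999%.
Rounded: 38.00%.

38.00%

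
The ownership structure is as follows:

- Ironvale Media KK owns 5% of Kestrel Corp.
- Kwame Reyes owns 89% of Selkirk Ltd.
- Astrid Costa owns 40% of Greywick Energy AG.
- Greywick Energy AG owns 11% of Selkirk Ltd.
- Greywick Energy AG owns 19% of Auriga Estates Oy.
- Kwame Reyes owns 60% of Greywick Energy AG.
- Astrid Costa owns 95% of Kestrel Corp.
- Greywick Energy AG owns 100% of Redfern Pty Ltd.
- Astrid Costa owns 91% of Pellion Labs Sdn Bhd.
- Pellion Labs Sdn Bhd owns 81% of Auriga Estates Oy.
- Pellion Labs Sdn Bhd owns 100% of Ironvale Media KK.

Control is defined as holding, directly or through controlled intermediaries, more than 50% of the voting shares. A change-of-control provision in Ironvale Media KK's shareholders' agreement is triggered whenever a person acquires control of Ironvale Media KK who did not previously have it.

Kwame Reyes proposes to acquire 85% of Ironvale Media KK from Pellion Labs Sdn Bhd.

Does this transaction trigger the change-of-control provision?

Yes

The purchase adds only to Kwame's holdings (Pellion's stake shrinks), so Kwame is the only person who could newly come to control Ironvale.
Kwame holds 60% of Greywick, so Kwame controls Greywick.
Kwame and Greywick together hold 89% + 11% = 100% of Selkirk, so Kwame controls Selkirk.
Greywick holds 100% of Redfern, so Kwame controls Redfern.
Neither Kwame nor any entity Kwame controls holds any voting interest in Ironvale.
So before the transaction, Kwame does not control Ironvale.
After the purchase, Kwame holds 85% of Ironvale directly, and Pellion's stake falls to 15%.
Kwame holds 85% of Ironvale, so Kwame controls Ironvale.
Kwame did not control Ironvale before and does after, so the clause is triggered.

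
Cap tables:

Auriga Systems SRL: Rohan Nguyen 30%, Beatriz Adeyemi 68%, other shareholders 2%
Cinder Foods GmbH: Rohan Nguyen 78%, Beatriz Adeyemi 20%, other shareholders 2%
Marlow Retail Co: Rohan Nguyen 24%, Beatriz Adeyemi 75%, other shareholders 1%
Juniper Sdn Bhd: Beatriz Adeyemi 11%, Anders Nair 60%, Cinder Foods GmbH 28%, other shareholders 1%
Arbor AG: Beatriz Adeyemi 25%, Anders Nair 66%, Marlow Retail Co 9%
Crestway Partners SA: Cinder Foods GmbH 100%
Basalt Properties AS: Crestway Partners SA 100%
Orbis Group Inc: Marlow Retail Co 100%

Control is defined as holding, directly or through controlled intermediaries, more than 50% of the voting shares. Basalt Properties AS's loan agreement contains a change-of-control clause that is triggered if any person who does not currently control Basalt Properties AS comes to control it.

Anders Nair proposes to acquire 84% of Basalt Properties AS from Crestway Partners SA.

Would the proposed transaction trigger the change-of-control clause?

Yes

The purchase adds only to Anders's holdings (Crestway's stake shrinks), so Anders is the only person who could newly come to control Basalt.
Anders holds 60% of Juniper, so Anders controls Juniper.
Anders holds 66% of Arbor, so Anders controls Arbor.
Neither Anders nor any entity Anders controls holds any voting interest in Basalt.
So before the transaction, Anders does not control Basalt.
After the purchase, Anders holds 84% of Basalt directly, and Crestway's stake falls to 16%.
Anders holds 84% of Basalt, so Anders controls Basalt.
Anders did not control Basalt before and does after, so the clause is triggered.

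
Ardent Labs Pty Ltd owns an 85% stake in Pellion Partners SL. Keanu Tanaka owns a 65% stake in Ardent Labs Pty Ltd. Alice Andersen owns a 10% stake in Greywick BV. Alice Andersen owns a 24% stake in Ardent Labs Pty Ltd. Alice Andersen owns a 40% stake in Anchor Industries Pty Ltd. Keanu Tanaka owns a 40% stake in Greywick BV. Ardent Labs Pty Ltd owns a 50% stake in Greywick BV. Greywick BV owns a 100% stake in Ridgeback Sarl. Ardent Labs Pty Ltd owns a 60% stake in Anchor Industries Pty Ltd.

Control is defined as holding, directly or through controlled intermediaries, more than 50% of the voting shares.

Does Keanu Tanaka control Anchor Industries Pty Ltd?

Yes

Keanu holds 65% of Ardent, so Keanu controls Ardent.
Ardent holds 60% of Anchor, so Keanu controls Anchor.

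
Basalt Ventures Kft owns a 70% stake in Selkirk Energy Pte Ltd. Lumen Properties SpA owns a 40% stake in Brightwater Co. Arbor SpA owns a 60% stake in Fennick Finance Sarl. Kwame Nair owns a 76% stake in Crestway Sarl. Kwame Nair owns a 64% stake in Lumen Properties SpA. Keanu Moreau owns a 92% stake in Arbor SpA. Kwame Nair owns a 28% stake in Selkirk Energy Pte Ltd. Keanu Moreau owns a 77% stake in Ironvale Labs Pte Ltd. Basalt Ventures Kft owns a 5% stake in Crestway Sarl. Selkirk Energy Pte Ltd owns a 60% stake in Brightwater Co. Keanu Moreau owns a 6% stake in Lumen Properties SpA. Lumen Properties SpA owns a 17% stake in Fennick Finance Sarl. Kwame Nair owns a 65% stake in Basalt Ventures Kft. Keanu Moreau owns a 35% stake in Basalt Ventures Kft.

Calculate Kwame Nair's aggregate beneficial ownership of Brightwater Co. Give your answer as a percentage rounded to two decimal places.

69.70%

Kwame reaches Brightwater along 3 paths.
Via Lumen: 64% × 40% = 25.6%.
Via Basalt → Selkirk: 65% × 70% × 60% = 27.3%.
Via Selkirk: 28% × 60% = 16.8%.
Total: 25.6% + 27.3% + 16.8% = 69.7%.
Rounded: 69.70%.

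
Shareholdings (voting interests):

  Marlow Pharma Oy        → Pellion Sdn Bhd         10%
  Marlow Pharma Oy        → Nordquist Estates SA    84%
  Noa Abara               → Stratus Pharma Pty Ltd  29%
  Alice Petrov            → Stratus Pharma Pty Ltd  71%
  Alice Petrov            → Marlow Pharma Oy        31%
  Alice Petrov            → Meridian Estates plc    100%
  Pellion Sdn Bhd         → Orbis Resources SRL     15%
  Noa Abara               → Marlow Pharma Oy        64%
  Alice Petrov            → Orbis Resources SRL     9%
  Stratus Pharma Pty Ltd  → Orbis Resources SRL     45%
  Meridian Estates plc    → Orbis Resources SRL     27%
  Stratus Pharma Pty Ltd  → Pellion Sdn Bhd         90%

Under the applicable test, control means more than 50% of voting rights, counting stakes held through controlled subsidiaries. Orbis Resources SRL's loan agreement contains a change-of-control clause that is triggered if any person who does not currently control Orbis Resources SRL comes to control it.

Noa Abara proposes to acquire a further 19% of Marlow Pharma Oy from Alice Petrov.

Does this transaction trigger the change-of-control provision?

No

The purchase adds only to Noa's holdings (Alice's stake shrinks), so Noa is the only person who could newly come to control Orbis.
Noa holds 64% of Marlow, so Noa controls Marlow.
Marlow holds 84% of Nordquist, so Noa controls Nordquist.
Neither Noa nor any entity Noa controls holds any voting interest in Orbis.
So before the transaction, Noa does not control Orbis.
After the purchase, Noa's direct stake in Marlow rises to 64% + 19% = 83%, and Alice's stake falls to 12%.
Noa holds 83% of Marlow, so Noa controls Marlow.
After the transaction, neither Noa nor any entity Noa controls holds a voting interest in Orbis, so Noa still does not control it.
No new person acquires control, so the clause is not triggered.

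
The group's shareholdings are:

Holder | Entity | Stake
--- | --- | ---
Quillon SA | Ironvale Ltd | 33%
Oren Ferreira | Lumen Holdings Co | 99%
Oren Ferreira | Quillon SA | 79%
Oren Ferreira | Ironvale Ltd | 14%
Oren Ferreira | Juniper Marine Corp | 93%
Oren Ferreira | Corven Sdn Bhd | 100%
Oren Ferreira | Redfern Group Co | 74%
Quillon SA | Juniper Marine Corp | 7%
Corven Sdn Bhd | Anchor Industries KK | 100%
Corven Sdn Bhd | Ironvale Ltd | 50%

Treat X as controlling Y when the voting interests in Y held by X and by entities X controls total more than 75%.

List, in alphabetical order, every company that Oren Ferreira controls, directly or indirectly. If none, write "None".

Oren holds 79% of Quillon, so Oren controls Quillon.
Oren holds 100% of Corven, so Oren controls Corven.
Oren and Corven and Quillon together hold 14% + 50% + 33% = 97% of Ironvale, so Oren controls Ironvale.
Oren holds 99% of Lumen, so Oren controls Lumen.
Oren and Quillon together hold 93% + 7% = 100% of Juniper, so Oren controls Juniper.
Corven holds 100% of Anchor, so Oren controls Anchor.
No other company's threshold is met.

Anchor Industries KK, Corven Sdn Bhd, Ironvale Ltd, Juniper Marine Corp, Lumen Holdings Co, Quillon SA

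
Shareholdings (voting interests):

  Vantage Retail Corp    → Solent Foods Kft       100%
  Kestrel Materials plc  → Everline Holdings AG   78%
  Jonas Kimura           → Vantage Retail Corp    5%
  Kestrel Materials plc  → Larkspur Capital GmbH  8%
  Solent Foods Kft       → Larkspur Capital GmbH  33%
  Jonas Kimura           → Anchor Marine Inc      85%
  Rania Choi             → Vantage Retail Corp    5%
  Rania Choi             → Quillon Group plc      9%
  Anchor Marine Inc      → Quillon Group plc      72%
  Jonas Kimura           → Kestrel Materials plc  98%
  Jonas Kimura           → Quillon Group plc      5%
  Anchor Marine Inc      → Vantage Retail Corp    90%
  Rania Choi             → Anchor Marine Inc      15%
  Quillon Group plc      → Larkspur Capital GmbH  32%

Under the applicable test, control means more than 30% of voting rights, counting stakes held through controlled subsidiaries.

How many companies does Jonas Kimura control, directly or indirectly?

Jonas holds 85% of Anchor, so Jonas controls Anchor.
Jonas and Anchor together hold 5% + 72% = 77% of Quillon, so Jonas controls Quillon.
Anchor and Jonas together hold 90% + 5% = 95% of Vantage, so Jonas controls Vantage.
Vantage holds 100% of Solent, so Jonas controls Solent.
Jonas holds 98% of Kestrel, so Jonas controls Kestrel.
Kestrel holds 78% of Everline, so Jonas controls Everline.
Quillon and Kestrel and Solent together hold 32% + 8% + 33% = 73% of Larkspur, so Jonas controls Larkspur.
Jonas controls 7 companies.

7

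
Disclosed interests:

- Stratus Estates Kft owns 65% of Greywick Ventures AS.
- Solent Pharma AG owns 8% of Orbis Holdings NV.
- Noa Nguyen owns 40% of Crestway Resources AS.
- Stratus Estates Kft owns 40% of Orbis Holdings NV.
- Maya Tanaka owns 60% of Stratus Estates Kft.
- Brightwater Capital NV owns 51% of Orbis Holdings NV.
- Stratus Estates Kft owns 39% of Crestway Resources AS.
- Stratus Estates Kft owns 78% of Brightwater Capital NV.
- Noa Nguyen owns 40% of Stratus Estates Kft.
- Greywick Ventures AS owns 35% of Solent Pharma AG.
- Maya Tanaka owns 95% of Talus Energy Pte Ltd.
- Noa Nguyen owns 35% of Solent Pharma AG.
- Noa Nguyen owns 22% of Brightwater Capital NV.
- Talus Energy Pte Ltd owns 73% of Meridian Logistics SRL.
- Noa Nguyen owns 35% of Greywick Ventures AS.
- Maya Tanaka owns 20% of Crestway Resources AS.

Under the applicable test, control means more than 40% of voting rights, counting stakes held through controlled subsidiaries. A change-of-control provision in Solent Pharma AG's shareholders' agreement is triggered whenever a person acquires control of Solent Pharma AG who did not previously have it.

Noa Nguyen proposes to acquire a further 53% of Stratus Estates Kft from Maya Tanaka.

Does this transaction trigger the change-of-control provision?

The purchase adds only to Noa's holdings (Maya's stake shrinks), so Noa is the only person who could newly come to control Solent.
Noa's largest direct stake is 40% in Stratus, which does not meet the threshold, so Noa controls no company.
In Solent, Noa's side holds only 35%, not > 40%.
So before the transaction, Noa does not control Solent.
After the purchase, Noa's direct stake in Stratus rises to 40% + 53% = 93%, and Maya's stake falls to 7%.
Noa holds 93% of Stratus, so Noa controls Stratus.
Noa and Stratus together hold 35% + 65% = 100% of Greywick, so Noa controls Greywick.
Noa and Greywick together hold 35% + 35% = 70% of Solent, so Noa controls Solent.
Noa did not control Solent before and does after, so the clause is triggered.

Yes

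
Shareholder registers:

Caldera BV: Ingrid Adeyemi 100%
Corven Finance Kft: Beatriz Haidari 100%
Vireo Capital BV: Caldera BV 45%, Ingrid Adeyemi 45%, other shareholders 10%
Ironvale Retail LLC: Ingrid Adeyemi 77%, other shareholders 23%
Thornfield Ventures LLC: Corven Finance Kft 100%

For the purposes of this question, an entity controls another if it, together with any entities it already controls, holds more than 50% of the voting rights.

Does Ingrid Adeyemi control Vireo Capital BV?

Yes

Ingrid holds 100% of Caldera, so Ingrid controls Caldera.
Caldera and Ingrid together hold 45% + 45% = 90% of Vireo, so Ingrid controls Vireo.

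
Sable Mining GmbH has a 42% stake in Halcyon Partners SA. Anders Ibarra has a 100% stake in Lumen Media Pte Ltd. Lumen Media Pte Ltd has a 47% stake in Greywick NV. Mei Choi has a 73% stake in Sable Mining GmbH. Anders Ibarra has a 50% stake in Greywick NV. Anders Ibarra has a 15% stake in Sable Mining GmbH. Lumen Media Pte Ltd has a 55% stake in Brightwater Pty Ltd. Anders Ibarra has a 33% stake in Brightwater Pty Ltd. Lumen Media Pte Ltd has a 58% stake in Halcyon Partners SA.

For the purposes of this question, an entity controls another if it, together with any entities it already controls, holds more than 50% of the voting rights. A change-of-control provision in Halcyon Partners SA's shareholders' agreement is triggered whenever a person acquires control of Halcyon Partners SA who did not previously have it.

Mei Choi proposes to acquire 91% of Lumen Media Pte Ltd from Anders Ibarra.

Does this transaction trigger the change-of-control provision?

The purchase adds only to Mei's holdings (Anders's stake shrinks), so Mei is the only person who could newly come to control Halcyon.
Mei holds 73% of Sable, so Mei controls Sable.
In Halcyon, Mei's side holds only 42%, not > 50%.
So before the transaction, Mei does not control Halcyon.
After the purchase, Mei holds 91% of Lumen directly, and Anders's stake falls to 9%.
Mei holds 91% of Lumen, so Mei controls Lumen.
Sable and Lumen together hold 42% + 58% = 100% of Halcyon, so Mei controls Halcyon.
Mei did not control Halcyon before and does after, so the clause is triggered.

Yes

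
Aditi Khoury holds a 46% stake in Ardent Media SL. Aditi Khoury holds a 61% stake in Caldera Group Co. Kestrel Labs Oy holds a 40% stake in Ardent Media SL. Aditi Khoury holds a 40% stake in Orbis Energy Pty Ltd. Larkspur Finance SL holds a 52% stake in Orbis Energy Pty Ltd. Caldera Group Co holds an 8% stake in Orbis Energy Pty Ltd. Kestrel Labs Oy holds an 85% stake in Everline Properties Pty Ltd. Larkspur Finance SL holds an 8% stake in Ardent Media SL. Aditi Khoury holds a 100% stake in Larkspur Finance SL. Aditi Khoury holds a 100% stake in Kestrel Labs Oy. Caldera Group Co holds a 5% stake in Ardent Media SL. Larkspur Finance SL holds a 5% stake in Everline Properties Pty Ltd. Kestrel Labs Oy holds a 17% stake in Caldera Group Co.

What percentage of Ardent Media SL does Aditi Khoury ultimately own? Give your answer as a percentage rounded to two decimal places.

Aditi reaches Ardent along 5 paths.
Via Kestrel: 100% × 40% = 40%.
Direct stake: 46% = 46%.
Via Larkspur: 100% × 8% = 8%.
Via Kestrel → Caldera: 100% × 17% × 5% = 0.85%.
Via Caldera: 61% × 5% = 3.05%.
Total: 40% + 46% + 8% + 0.85% + 3.05% = 97.9%.
Rounded: 97.90%.

97.90%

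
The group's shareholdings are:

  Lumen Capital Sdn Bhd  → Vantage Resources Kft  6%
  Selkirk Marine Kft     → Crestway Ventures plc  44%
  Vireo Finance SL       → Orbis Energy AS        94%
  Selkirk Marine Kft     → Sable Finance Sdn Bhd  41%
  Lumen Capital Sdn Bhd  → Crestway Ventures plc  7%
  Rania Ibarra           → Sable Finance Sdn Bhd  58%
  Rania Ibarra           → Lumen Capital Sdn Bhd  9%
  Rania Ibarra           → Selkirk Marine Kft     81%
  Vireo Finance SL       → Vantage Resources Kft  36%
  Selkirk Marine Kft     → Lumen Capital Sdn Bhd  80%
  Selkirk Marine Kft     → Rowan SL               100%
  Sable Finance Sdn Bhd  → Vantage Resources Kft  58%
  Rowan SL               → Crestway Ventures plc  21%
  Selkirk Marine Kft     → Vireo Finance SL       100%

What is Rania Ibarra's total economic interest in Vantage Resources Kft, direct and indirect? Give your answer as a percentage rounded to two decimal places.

86.49%

Rania reaches Vantage along 5 paths.
Via Selkirk → Lumen: 81% × 80% × 6% = 3.888%.
Via Lumen: 9% × 6% = 0.54%.
Via Selkirk → Sable: 81% × 41% × 58% = 19.2618%.
Via Sable: 58% × 58% = 33.64%.
Via Selkirk → Vireo: 81% × 100% × 36% = 29.16%.
Total: 3.888% + 0.54% + 19.2618% + 33.64% + 29.16% = 86.4898%.
Rounded: 86.49%.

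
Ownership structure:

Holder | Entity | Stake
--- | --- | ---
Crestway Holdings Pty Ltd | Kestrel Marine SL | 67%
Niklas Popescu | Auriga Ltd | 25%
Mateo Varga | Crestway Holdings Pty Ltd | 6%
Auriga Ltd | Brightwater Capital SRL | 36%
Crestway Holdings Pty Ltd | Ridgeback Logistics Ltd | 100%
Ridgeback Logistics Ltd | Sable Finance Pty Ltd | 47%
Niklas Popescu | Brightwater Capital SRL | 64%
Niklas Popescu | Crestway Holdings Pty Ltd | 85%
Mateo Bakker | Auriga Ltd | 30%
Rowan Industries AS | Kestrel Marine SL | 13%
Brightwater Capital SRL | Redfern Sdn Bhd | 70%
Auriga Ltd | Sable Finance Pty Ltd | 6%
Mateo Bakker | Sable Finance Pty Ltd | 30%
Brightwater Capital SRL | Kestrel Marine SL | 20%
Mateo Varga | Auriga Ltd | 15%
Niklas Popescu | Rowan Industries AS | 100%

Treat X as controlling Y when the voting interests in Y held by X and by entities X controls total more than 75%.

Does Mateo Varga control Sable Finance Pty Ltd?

Mateo Varga's largest direct stake is 15% in Auriga, which does not meet the threshold, so Mateo Varga controls no company.
Neither Mateo Varga nor any entity Mateo Varga controls holds any voting interest in Sable.
So Mateo Varga does not control Sable.

No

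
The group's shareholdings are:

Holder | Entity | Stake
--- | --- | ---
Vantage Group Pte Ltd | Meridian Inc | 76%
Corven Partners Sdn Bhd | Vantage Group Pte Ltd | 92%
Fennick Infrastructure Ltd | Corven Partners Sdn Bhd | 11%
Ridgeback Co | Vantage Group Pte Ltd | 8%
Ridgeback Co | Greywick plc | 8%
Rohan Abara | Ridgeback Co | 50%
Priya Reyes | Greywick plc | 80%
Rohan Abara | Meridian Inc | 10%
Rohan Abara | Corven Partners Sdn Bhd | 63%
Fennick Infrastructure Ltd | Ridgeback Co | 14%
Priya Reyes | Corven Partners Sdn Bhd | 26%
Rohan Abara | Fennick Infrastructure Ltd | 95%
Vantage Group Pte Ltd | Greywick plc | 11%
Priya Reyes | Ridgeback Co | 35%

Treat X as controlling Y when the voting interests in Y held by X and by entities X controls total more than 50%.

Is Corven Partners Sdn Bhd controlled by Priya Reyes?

Priya holds 80% of Greywick, so Priya controls Greywick.
In Corven, Priya's side holds only 26%, not > 50%.
So Priya does not control Corven.

No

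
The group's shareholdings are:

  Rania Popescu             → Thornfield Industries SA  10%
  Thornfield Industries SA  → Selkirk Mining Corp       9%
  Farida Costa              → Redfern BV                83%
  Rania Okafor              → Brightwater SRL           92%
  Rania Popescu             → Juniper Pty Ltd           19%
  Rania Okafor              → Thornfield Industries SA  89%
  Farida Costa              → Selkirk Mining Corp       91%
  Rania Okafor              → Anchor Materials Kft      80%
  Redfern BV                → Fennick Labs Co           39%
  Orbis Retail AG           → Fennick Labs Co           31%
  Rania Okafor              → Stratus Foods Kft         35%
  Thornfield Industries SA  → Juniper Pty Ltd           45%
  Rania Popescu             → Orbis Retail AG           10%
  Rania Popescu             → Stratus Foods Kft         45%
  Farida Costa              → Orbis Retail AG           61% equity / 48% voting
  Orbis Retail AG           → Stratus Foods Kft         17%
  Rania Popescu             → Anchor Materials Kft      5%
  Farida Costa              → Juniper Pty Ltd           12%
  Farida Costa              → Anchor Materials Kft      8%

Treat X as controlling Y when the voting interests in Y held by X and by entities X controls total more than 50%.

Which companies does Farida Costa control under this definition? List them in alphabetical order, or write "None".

Redfern BV, Selkirk Mining Corp

Farida holds 83% of Redfern, so Farida controls Redfern.
Farida holds 91% of Selkirk, so Farida controls Selkirk.
No other company's threshold is met.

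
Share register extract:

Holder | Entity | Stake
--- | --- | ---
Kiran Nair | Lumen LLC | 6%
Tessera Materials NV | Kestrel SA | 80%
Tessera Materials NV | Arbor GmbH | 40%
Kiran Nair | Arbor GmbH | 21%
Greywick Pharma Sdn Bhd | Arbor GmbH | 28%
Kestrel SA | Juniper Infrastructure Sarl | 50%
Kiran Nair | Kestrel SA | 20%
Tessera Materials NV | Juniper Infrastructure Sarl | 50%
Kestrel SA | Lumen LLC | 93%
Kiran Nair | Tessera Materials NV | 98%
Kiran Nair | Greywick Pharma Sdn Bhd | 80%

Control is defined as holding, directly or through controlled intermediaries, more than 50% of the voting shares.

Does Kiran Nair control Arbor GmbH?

Kiran holds 80% of Greywick, so Kiran controls Greywick.
Kiran holds 98% of Tessera, so Kiran controls Tessera.
Tessera and Kiran and Greywick together hold 40% + 21% + 28% = 89% of Arbor, so Kiran controls Arbor.

Yes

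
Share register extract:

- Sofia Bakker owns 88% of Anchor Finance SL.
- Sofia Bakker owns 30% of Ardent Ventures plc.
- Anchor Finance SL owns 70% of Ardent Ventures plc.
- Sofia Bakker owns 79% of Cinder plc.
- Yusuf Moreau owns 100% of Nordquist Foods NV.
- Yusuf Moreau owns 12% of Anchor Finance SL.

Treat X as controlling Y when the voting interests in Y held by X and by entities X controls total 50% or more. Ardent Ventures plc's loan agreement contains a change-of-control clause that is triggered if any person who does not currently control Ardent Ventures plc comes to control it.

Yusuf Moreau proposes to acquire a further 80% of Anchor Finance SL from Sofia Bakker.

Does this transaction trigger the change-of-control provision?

Yes

The purchase adds only to Yusuf's holdings (Sofia's stake shrinks), so Yusuf is the only person who could newly come to control Ardent.
Yusuf holds 100% of Nordquist, so Yusuf controls Nordquist.
Neither Yusuf nor any entity Yusuf controls holds any voting interest in Ardent.
So before the transaction, Yusuf does not control Ardent.
After the purchase, Yusuf's direct stake in Anchor rises to 12% + 80% = 92%, and Sofia's stake falls to 8%.
Yusuf holds 92% of Anchor, so Yusuf controls Anchor.
Anchor holds 70% of Ardent, so Yusuf controls Ardent.
Yusuf did not control Ardent before and does after, so the clause is triggered.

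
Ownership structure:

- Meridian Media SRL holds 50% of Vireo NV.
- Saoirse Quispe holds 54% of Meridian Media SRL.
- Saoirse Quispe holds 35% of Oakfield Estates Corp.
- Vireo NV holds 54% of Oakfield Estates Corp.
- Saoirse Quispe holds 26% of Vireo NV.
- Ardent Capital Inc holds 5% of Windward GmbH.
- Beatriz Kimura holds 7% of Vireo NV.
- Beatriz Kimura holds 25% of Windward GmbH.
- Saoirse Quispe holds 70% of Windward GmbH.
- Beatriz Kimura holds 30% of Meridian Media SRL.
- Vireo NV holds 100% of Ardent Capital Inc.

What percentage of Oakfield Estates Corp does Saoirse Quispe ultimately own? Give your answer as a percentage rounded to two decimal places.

Saoirse reaches Oakfield along 3 paths.
Direct stake: 35% = 35%.
Via Vireo: 26% × 54% = 14.04%.
Via Meridian → Vireo: 54% × 50% × 54% = 14.58%.
Total: 35% + 14.04% + 14.58% = 63.62%.

63.62%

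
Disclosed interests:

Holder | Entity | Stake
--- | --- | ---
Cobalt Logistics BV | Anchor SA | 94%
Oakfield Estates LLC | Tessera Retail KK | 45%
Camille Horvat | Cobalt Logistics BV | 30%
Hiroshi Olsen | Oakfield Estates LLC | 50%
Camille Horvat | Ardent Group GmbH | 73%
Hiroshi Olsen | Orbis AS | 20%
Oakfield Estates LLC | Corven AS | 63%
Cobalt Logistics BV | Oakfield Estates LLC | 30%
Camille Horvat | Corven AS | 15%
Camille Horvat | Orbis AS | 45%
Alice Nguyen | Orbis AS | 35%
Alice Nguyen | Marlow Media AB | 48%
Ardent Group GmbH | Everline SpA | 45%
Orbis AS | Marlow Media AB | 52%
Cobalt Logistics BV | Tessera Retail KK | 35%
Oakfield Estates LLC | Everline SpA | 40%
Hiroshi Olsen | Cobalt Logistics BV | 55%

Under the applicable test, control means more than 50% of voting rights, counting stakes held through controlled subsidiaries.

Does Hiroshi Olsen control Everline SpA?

No

Hiroshi holds 55% of Cobalt, so Hiroshi controls Cobalt.
Cobalt and Hiroshi together hold 30% + 50% = 80% of Oakfield, so Hiroshi controls Oakfield.
Cobalt and Oakfield together hold 35% + 45% = 80% of Tessera, so Hiroshi controls Tessera.
Oakfield holds 63% of Corven, so Hiroshi controls Corven.
Cobalt holds 94% of Anchor, so Hiroshi controls Anchor.
In Everline, Hiroshi's side holds only 40%, not > 50%.
So Hiroshi does not control Everline.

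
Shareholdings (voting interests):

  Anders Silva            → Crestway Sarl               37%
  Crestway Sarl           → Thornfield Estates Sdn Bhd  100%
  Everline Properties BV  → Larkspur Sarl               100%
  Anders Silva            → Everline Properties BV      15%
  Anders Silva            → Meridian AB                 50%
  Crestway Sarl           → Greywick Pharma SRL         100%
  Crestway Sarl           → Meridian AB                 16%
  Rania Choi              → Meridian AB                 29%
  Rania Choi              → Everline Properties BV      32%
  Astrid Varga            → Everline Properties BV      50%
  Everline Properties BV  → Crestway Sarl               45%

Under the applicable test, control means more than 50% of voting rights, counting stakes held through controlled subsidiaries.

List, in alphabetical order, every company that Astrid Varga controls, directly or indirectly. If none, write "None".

None

Astrid's largest direct stake is 50% in Everline, which does not meet the threshold.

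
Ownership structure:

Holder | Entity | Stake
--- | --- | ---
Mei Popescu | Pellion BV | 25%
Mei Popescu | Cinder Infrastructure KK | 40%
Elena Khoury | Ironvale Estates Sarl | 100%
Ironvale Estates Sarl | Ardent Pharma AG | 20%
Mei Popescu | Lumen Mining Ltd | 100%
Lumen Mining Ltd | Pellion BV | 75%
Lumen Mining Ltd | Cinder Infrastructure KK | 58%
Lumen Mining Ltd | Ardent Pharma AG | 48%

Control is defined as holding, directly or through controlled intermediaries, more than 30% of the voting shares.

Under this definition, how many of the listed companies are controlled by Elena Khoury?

1

Elena holds 100% of Ironvale, so Elena controls Ironvale.
No other company's threshold is met.
Elena controls 1 company.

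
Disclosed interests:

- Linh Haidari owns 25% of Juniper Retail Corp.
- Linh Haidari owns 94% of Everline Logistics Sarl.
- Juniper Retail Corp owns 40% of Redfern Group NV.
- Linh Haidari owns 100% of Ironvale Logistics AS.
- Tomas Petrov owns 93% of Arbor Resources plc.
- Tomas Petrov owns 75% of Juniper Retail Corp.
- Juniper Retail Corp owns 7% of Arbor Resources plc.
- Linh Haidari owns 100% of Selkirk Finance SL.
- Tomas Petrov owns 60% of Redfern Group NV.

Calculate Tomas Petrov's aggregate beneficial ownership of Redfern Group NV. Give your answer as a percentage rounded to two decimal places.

Tomas reaches Redfern along 2 paths.
Via Juniper: 75% × 40% = 30%.
Direct stake: 60% = 60%.
Total: 30% + 60% = 90%.
Rounded: 90.00%.

90.00%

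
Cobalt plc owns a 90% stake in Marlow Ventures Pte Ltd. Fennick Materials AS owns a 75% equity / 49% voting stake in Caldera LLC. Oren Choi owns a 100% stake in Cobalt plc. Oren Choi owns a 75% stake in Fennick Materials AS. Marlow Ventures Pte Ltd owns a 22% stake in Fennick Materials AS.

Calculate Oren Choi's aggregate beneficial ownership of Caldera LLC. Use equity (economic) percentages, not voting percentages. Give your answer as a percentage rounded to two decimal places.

71.10%

Oren reaches Caldera along 2 paths.
Via Fennick: 75% × 75% = 56.25%.
Via Cobalt → Marlow → Fennick: 100% × 90% × 22% × 75% = 14.85%.
Total: 56.25% + 14.85% = 71.1%.
Rounded: 71.10%.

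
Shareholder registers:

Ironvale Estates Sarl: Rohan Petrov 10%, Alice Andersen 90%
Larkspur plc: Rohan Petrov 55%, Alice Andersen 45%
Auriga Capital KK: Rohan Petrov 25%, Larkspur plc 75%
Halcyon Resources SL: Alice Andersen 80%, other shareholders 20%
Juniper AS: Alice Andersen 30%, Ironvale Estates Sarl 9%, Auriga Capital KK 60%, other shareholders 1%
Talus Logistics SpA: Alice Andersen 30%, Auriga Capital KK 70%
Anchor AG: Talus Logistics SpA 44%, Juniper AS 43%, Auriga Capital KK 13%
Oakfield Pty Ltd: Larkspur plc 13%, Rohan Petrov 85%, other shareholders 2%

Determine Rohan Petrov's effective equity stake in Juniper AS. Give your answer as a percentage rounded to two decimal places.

Rohan reaches Juniper along 3 paths.
Via Ironvale: 10% × 9% = 0.9%.
Via Auriga: 25% × 60% = 15%.
Via Larkspur → Auriga: 55% × 75% × 60% = 24.75%.
Total: 0.9% + 15% + 24.75% = 40.65%.

40.65%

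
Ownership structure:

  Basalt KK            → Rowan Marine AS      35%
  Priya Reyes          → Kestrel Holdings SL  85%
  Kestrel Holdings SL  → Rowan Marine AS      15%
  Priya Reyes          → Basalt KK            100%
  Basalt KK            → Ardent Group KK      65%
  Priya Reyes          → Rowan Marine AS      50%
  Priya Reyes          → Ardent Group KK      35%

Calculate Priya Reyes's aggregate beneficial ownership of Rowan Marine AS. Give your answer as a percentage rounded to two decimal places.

Priya reaches Rowan along 3 paths.
Direct stake: 50% = 50%.
Via Kestrel: 85% × 15% = 12.75%.
Via Basalt: 100% × 35% = 35%.
Total: 50% + 12.75% + 35% = 97.75%.

97.75%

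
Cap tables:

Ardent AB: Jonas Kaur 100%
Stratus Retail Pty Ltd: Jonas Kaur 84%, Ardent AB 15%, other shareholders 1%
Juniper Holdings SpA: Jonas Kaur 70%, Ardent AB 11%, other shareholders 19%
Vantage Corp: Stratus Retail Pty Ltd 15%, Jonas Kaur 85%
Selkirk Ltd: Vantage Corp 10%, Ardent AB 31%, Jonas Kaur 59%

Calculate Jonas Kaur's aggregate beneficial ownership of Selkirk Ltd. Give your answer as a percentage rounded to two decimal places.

Jonas reaches Selkirk along 5 paths.
Via Stratus → Vantage: 84% × 15% × 10% = 1.26%.
Via Ardent → Stratus → Vantage: 100% × 15% × 15% × 10% = 0.225%.
Via Vantage: 85% × 10% = 8.5%.
Via Ardent: 100% × 31% = 31%.
Direct stake: 59% = 59%.
Total: 1.26% + 0.225% + 8.5% + 31% + 59% = 99.985%.
Rounded: 99.99%.

99.99%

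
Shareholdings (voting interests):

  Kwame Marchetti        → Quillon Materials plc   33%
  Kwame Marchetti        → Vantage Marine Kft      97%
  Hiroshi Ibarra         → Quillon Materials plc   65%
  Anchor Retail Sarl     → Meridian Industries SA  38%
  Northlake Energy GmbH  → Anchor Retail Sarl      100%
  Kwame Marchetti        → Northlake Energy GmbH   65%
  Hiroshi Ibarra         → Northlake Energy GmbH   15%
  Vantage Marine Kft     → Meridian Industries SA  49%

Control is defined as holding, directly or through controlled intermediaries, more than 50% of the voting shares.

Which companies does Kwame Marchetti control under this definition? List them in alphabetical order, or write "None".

Anchor Retail Sarl, Meridian Industries SA, Northlake Energy GmbH, Vantage Marine Kft

Kwame holds 65% of Northlake, so Kwame controls Northlake.
Kwame holds 97% of Vantage, so Kwame controls Vantage.
Northlake holds 100% of Anchor, so Kwame controls Anchor.
Vantage and Anchor together hold 49% + 38% = 87% of Meridian, so Kwame controls Meridian.
No other company's threshold is met.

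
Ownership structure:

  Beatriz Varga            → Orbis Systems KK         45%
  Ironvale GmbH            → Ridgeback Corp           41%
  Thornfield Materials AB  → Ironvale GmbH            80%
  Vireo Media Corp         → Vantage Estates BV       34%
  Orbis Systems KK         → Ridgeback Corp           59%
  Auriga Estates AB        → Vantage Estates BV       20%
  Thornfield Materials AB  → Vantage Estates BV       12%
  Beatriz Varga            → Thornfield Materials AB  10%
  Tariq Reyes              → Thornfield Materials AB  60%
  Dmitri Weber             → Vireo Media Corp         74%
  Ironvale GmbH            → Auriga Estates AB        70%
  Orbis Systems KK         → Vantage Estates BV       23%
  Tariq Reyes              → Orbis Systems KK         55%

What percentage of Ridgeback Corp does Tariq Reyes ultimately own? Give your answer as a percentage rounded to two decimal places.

Tariq reaches Ridgeback along 2 paths.
Via Thornfield → Ironvale: 60% × 80% × 41% = 19.68%.
Via Orbis: 55% × 59% = 32.45%.
Total: 19.68% + 32.45% = 52.13%.

52.13%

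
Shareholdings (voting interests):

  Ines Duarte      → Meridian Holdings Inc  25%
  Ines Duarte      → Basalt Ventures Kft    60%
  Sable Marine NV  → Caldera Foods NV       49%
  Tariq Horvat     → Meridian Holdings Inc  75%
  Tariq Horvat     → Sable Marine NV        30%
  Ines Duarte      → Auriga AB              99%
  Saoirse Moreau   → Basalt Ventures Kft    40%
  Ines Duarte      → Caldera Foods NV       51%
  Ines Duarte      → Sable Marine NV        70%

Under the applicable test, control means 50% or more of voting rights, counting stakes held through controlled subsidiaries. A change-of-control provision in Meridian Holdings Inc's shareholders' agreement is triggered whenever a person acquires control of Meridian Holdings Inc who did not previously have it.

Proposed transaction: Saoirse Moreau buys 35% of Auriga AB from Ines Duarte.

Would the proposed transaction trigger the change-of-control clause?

The purchase adds only to Saoirse's holdings (Ines's stake shrinks), so Saoirse is the only person who could newly come to control Meridian.
Saoirse's largest direct stake is 40% in Basalt, which does not meet the threshold, so Saoirse controls no company.
Neither Saoirse nor any entity Saoirse controls holds any voting interest in Meridian.
So before the transaction, Saoirse does not control Meridian.
After the purchase, Saoirse holds 35% of Auriga directly, and Ines's stake falls to 64%.
Saoirse's side now holds 35% of Auriga, not ≥ 50%, so Saoirse still does not control Auriga.
After the transaction, neither Saoirse nor any entity Saoirse controls holds a voting interest in Meridian, so Saoirse still does not control it.
No new person acquires control, so the clause is not triggered.

No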